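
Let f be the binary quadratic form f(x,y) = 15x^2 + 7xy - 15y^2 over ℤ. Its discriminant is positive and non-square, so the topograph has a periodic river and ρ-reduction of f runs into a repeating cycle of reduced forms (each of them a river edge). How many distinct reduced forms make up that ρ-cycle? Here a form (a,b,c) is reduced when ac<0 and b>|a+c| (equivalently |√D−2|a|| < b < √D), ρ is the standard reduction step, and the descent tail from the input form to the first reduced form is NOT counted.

D = 949, ⌊√D⌋ = 30
river: ρ → (-15,23,7)
river: ρ → (7,19,-21)
river: ρ → (-21,23,5)
river: ρ → (5,27,-11)
river: ρ → (-11,17,15)
river: ρ → (15,13,-13)
river: ρ → (-13,13,15)
river: ρ → (15,17,-11)
river: ρ → (-11,27,5)
river: ρ → (5,23,-21)
river: ρ → (-21,19,7)
river: ρ → (7,23,-15)
river: ρ → (-15,7,15)
river: ρ → (15,23,-7)
river: ρ → (-7,19,21)
river: ρ → (21,23,-5)
river: ρ → (-5,27,11)
river: ρ → (11,17,-15)
river: ρ → (-15,13,13)
river: ρ → (13,13,-15)
river: ρ → (-15,17,11)
river: ρ → (11,27,-5)
river: ρ → (-5,23,21)
river: ρ → (21,19,-7)
river: ρ → (-7,23,15)
river: ρ → (15,7,-15)
ρ-cycle length = 26 (tail of 0 descent steps not counted)

26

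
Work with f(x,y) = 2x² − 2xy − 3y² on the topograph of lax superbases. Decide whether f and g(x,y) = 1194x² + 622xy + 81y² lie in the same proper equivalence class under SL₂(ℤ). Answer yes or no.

D₁ = 28, D₂ = 28
river cycle of f (length 4): (-3, 2, 2), (2, 2, -3), (-3, 4, 1), (1, 4, -3)
river cycle of g (length 4): (2, 2, -3), (-3, 4, 1), (1, 4, -3), (-3, 2, 2)
cycles coincide ⇒ equivalent

yes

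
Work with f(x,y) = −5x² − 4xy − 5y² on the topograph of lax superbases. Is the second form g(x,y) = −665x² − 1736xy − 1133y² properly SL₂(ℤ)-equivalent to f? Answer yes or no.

D₁ = -84, D₂ = -84
f is negative-definite; reduce −f:
−f: reduced (well bottom): (5,4,5) with a≤c, −a<b≤a
flip sign back: reduced form of f is (-5,-4,-5)
g is negative-definite; reduce −g:
−g: translate: b→406 (≡1736 mod 1330), so (665,1736,1133)→(665,406,62)
−g: flip: (665,406,62)→(62,-406,665)
−g: translate: b→-34 (≡-406 mod 124), so (62,-406,665)→(62,-34,5)
−g: flip: (62,-34,5)→(5,34,62)
−g: translate: b→4 (≡34 mod 10), so (5,34,62)→(5,4,5)
−g: reduced (well bottom): (5,4,5) with a≤c, −a<b≤a
flip sign back: reduced form of g is (-5,-4,-5)
reduced forms (-5, -4, -5) vs (-5, -4, -5) ⇒ equivalent

yes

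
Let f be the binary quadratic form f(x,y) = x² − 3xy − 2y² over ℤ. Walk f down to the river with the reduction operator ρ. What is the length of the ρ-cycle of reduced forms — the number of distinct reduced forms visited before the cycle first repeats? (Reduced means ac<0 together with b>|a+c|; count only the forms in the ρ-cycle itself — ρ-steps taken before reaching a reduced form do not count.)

D = 17, ⌊√D⌋ = 4
descent: ρ → (-2,3,1)  [lands on river]
river: ρ → (1,3,-2)
river: ρ → (-2,1,2)
river: ρ → (2,3,-1)
river: ρ → (-1,3,2)
river: ρ → (2,1,-2)
ρ-cycle length = 6 (tail of 1 descent step not counted)

6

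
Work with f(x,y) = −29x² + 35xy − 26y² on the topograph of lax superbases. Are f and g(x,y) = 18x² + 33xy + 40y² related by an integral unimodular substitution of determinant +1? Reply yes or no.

D₁ = -1791, D₂ = -1791
f is negative-definite; reduce −f:
−f: translate: b→23 (≡-35 mod 58), so (29,-35,26)→(29,23,20)
−f: flip: (29,23,20)→(20,-23,29)
−f: translate: b→17 (≡-23 mod 40), so (20,-23,29)→(20,17,26)
−f: reduced (well bottom): (20,17,26) with a≤c, −a<b≤a
flip sign back: reduced form of f is (-20,-17,-26)
g: translate: b→-3 (≡33 mod 36), so (18,33,40)→(18,-3,25)
g: reduced (well bottom): (18,-3,25) with a≤c, −a<b≤a
reduced forms (-20, -17, -26) vs (18, -3, 25) ⇒ inequivalent

no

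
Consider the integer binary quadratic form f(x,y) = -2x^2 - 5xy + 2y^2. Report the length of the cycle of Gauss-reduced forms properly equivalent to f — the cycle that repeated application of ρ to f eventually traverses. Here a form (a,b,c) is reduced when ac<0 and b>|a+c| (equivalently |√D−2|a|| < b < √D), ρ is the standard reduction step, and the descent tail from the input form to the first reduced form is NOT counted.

D = 41, ⌊√D⌋ = 6
descent: ρ → (2,5,-2)  [lands on river]
river: ρ → (-2,3,4)
river: ρ → (4,5,-1)
river: ρ → (-1,5,4)
river: ρ → (4,3,-2)
river: ρ → (-2,5,2)
river: ρ → (2,3,-4)
river: ρ → (-4,5,1)
river: ρ → (1,5,-4)
river: ρ → (-4,3,2)
ρ-cycle length = 10 (tail of 1 descent step not counted)

10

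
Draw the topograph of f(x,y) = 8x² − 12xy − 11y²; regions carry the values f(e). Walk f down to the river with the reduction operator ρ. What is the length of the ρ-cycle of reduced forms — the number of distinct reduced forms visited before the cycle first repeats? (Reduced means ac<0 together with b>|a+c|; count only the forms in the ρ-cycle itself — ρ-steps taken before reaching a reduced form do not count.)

D = 496, ⌊√D⌋ = 22
descent: ρ → (-11,12,8)  [lands on river]
river: ρ → (8,20,-3)
river: ρ → (-3,22,1)
river: ρ → (1,22,-3)
river: ρ → (-3,20,8)
river: ρ → (8,12,-11)
river: ρ → (-11,10,9)
river: ρ → (9,8,-12)
river: ρ → (-12,16,5)
river: ρ → (5,14,-15)
river: ρ → (-15,16,4)
river: ρ → (4,16,-15)
river: ρ → (-15,14,5)
river: ρ → (5,16,-12)
river: ρ → (-12,8,9)
river: ρ → (9,10,-11)
ρ-cycle length = 16 (tail of 1 descent step not counted)

16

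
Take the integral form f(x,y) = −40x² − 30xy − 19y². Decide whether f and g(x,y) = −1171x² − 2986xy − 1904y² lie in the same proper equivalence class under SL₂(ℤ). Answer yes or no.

D₁ = -2140, D₂ = -2140
f is negative-definite; reduce −f:
−f: flip: (40,30,19)→(19,-30,40)
−f: translate: b→8 (≡-30 mod 38), so (19,-30,40)→(19,8,29)
−f: reduced (well bottom): (19,8,29) with a≤c, −a<b≤a
flip sign back: reduced form of f is (-19,-8,-29)
g is negative-definite; reduce −g:
−g: translate: b→644 (≡2986 mod 2342), so (1171,2986,1904)→(1171,644,89)
−g: flip: (1171,644,89)→(89,-644,1171)
−g: translate: b→68 (≡-644 mod 178), so (89,-644,1171)→(89,68,19)
−g: flip: (89,68,19)→(19,-68,89)
−g: translate: b→8 (≡-68 mod 38), so (19,-68,89)→(19,8,29)
−g: reduced (well bottom): (19,8,29) with a≤c, −a<b≤a
flip sign back: reduced form of g is (-19,-8,-29)
reduced forms (-19, -8, -29) vs (-19, -8, -29) ⇒ equivalent

yes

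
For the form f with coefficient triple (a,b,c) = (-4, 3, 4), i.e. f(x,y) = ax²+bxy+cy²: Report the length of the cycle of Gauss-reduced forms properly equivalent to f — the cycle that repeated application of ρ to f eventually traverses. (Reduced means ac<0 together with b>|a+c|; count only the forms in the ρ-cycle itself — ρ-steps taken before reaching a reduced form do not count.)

D = 73, ⌊√D⌋ = 8
river: ρ → (4,5,-3)
river: ρ → (-3,7,2)
river: ρ → (2,5,-6)
river: ρ → (-6,7,1)
river: ρ → (1,7,-6)
river: ρ → (-6,5,2)
river: ρ → (2,7,-3)
river: ρ → (-3,5,4)
river: ρ → (4,3,-4)
river: ρ → (-4,5,3)
river: ρ → (3,7,-2)
river: ρ → (-2,5,6)
river: ρ → (6,7,-1)
river: ρ → (-1,7,6)
river: ρ → (6,5,-2)
river: ρ → (-2,7,3)
river: ρ → (3,5,-4)
river: ρ → (-4,3,4)
ρ-cycle length = 18 (tail of 0 descent steps not counted)

18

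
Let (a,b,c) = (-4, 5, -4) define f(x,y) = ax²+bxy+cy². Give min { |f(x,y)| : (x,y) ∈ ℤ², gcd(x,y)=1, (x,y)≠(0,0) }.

translate: b→3 (≡-5 mod 8), so (4,-5,4)→(4,3,3)
flip: (4,3,3)→(3,-3,4)
translate: b→3 (≡-3 mod 6), so (3,-3,4)→(3,3,4)
reduced (well bottom): (3,3,4) with a≤c, −a<b≤a
well minimum |f| = |-3| = 3 (negative-definite)

3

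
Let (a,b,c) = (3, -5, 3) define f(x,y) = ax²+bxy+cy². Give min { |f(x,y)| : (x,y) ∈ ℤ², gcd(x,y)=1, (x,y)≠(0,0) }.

translate: b→1 (≡-5 mod 6), so (3,-5,3)→(3,1,1)
flip: (3,1,1)→(1,-1,3)
translate: b→1 (≡-1 mod 2), so (1,-1,3)→(1,1,3)
reduced (well bottom): (1,1,3) with a≤c, −a<b≤a
well minimum = a = 1

1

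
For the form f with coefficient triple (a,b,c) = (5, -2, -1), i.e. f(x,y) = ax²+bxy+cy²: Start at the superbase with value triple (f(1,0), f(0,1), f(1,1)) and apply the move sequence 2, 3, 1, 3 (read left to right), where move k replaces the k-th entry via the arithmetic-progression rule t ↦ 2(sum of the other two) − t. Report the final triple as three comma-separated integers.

start (5,-1,2) = (f(1,0),f(0,1),f(1,1))
replace slot 2: 2·(5+2) − (-1) = 15 → (5,15,2)
replace slot 3: 2·(5+15) − 2 = 38 → (5,15,38)
replace slot 1: 2·(15+38) − 5 = 101 → (101,15,38)
replace slot 3: 2·(101+15) − 38 = 194 → (101,15,194)

101,15,194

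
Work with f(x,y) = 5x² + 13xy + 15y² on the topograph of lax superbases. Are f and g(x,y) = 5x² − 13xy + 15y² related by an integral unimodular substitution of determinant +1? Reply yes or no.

D₁ = -131, D₂ = -131
f: translate: b→3 (≡13 mod 10), so (5,13,15)→(5,3,7)
f: reduced (well bottom): (5,3,7) with a≤c, −a<b≤a
g: translate: b→-3 (≡-13 mod 10), so (5,-13,15)→(5,-3,7)
g: reduced (well bottom): (5,-3,7) with a≤c, −a<b≤a
reduced forms (5, 3, 7) vs (5, -3, 7) ⇒ inequivalent

no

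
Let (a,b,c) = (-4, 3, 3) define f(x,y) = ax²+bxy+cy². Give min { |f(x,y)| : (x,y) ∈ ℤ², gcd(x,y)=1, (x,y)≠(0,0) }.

river: ρ → (3,3,-4)
river: ρ → (-4,5,2)
river: ρ → (2,7,-1)
river: ρ → (-1,7,2)
river: ρ → (2,5,-4)
river: ρ → (-4,3,3)
closes: descent 0, river 6
min |a| on river = 1

1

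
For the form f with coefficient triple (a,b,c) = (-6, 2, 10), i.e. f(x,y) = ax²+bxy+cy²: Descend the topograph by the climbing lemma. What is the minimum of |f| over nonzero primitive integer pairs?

descent: ρ → (10,-2,-6)
descent: ρ → (-6,14,2)  [lands on river]
river: ρ → (2,14,-6)
river: ρ → (-6,10,6)
river: ρ → (6,14,-2)
river: ρ → (-2,14,6)
river: ρ → (6,10,-6)
closes: descent 2, river 6
min |a| on river = 2

2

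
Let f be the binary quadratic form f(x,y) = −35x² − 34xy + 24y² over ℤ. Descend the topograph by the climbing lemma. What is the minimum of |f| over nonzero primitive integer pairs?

descent: ρ → (24,34,-35)  [lands on river]
river: ρ → (-35,36,23)
river: ρ → (23,56,-15)
river: ρ → (-15,64,7)
river: ρ → (7,62,-24)
river: ρ → (-24,34,35)
river: ρ → (35,36,-23)
river: ρ → (-23,56,15)
river: ρ → (15,64,-7)
river: ρ → (-7,62,24)
closes: descent 1, river 10
min |a| on river = 7

7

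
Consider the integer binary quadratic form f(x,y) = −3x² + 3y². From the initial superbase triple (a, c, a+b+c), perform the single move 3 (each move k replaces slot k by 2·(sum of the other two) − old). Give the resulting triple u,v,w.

start (-3,3,0) = (f(1,0),f(0,1),f(1,1))
replace slot 3: 2·((-3)+3) − 0 = 0 → (-3,3,0)

-3,3,0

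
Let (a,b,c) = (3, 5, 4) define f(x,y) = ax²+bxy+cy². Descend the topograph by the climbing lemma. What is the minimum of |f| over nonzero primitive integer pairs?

translate: b→-1 (≡5 mod 6), so (3,5,4)→(3,-1,2)
flip: (3,-1,2)→(2,1,3)
reduced (well bottom): (2,1,3) with a≤c, −a<b≤a
well minimum = a = 2

2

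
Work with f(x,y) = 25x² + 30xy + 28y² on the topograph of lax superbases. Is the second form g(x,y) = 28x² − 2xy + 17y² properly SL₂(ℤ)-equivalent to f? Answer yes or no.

D₁ = -1900, D₂ = -1900
f: translate: b→-20 (≡30 mod 50), so (25,30,28)→(25,-20,23)
f: flip: (25,-20,23)→(23,20,25)
f: reduced (well bottom): (23,20,25) with a≤c, −a<b≤a
g: flip: (28,-2,17)→(17,2,28)
g: reduced (well bottom): (17,2,28) with a≤c, −a<b≤a
reduced forms (23, 20, 25) vs (17, 2, 28) ⇒ inequivalent

no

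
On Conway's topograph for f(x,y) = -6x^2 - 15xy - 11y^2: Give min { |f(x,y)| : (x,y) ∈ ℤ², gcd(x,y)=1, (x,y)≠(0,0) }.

translate: b→3 (≡15 mod 12), so (6,15,11)→(6,3,2)
flip: (6,3,2)→(2,-3,6)
translate: b→1 (≡-3 mod 4), so (2,-3,6)→(2,1,5)
reduced (well bottom): (2,1,5) with a≤c, −a<b≤a
well minimum |f| = |-2| = 2 (negative-definite)

2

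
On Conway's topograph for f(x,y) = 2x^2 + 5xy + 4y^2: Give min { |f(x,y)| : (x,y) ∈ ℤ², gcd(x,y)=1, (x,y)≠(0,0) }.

translate: b→1 (≡5 mod 4), so (2,5,4)→(2,1,1)
flip: (2,1,1)→(1,-1,2)
translate: b→1 (≡-1 mod 2), so (1,-1,2)→(1,1,2)
reduced (well bottom): (1,1,2) with a≤c, −a<b≤a
well minimum = a = 1

1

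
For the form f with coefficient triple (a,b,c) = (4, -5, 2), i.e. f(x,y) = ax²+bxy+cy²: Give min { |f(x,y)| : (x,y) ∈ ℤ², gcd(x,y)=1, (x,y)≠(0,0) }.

translate: b→3 (≡-5 mod 8), so (4,-5,2)→(4,3,1)
flip: (4,3,1)→(1,-3,4)
translate: b→1 (≡-3 mod 2), so (1,-3,4)→(1,1,2)
reduced (well bottom): (1,1,2) with a≤c, −a<b≤a
well minimum = a = 1

1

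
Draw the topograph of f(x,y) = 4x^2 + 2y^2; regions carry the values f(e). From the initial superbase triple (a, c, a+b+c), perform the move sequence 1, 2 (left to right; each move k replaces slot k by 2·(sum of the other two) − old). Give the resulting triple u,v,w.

start (4,2,6) = (f(1,0),f(0,1),f(1,1))
replace slot 1: 2·(2+6) − 4 = 12 → (12,2,6)
replace slot 2: 2·(12+6) − 2 = 34 → (12,34,6)

12,34,6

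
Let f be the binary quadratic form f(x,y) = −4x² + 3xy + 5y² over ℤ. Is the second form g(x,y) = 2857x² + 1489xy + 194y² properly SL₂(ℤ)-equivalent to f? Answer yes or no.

D₁ = 89, D₂ = 89
river cycle of f (length 14): (5, 7, -2), (-2, 9, 1), (1, 9, -2), (-2, 7, 5), (5, 3, -4), (-4, 5, 4), (4, 3, -5), (-5, 7, 2), (2, 9, -1), (-1, 9, 2), … (4 more)
river cycle of g (length 14): (5, 7, -2), (-2, 9, 1), (1, 9, -2), (-2, 7, 5), (5, 3, -4), (-4, 5, 4), (4, 3, -5), (-5, 7, 2), (2, 9, -1), (-1, 9, 2), … (4 more)
cycles coincide ⇒ equivalent

yes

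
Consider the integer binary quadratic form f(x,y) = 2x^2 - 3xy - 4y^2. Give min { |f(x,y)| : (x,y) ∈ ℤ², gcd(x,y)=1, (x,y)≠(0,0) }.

descent: ρ → (-4,3,2)  [lands on river]
river: ρ → (2,5,-2)
river: ρ → (-2,3,4)
river: ρ → (4,5,-1)
river: ρ → (-1,5,4)
river: ρ → (4,3,-2)
river: ρ → (-2,5,2)
river: ρ → (2,3,-4)
river: ρ → (-4,5,1)
river: ρ → (1,5,-4)
closes: descent 1, river 10
min |a| on river = 1

1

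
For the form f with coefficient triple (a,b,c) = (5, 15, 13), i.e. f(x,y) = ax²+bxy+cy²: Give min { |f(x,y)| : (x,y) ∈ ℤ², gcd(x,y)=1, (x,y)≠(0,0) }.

translate: b→5 (≡15 mod 10), so (5,15,13)→(5,5,3)
flip: (5,5,3)→(3,-5,5)
translate: b→1 (≡-5 mod 6), so (3,-5,5)→(3,1,3)
reduced (well bottom): (3,1,3) with a≤c, −a<b≤a
well minimum = a = 3

3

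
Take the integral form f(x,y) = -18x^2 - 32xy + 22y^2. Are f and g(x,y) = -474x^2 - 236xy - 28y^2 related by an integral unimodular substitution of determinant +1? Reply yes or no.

D₁ = 2608, D₂ = 2608
river cycle of f (length 18): (22, 32, -18), (-18, 40, 14), (14, 44, -12), (-12, 28, 38), (38, 48, -2), (-2, 48, 38), (38, 28, -12), (-12, 44, 14), (14, 40, -18), (-18, 32, 22), … (8 more)
river cycle of g (length 18): (-28, 12, 22), (22, 32, -18), (-18, 40, 14), (14, 44, -12), (-12, 28, 38), (38, 48, -2), (-2, 48, 38), (38, 28, -12), (-12, 44, 14), (14, 40, -18), … (8 more)
cycles coincide ⇒ equivalent

yes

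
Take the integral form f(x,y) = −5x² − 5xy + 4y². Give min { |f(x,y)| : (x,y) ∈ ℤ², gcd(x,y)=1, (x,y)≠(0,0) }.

descent: ρ → (4,5,-5)  [lands on river]
river: ρ → (-5,5,4)
river: ρ → (4,3,-6)
river: ρ → (-6,9,1)
river: ρ → (1,9,-6)
river: ρ → (-6,3,4)
closes: descent 1, river 6
min |a| on river = 1

1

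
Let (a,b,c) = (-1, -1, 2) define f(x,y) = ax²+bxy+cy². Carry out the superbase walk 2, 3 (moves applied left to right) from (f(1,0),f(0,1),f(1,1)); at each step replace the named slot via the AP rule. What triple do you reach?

start (-1,2,0) = (f(1,0),f(0,1),f(1,1))
replace slot 2: 2·((-1)+0) − 2 = -4 → (-1,-4,0)
replace slot 3: 2·((-1)+(-4)) − 0 = -10 → (-1,-4,-10)

-1,-4,-10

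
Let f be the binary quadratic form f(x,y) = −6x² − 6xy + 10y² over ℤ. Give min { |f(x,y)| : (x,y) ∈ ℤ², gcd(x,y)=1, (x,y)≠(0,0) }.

descent: ρ → (10,6,-6)  [lands on river]
river: ρ → (-6,6,10)
river: ρ → (10,14,-2)
river: ρ → (-2,14,10)
closes: descent 1, river 4
min |a| on river = 2

2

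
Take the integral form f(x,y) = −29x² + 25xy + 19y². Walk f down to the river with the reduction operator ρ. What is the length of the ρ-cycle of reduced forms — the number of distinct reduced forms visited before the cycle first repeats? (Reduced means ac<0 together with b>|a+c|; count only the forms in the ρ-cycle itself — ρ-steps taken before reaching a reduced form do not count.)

D = 2829, ⌊√D⌋ = 53
river: ρ → (19,51,-3)
river: ρ → (-3,51,19)
river: ρ → (19,25,-29)
river: ρ → (-29,33,15)
river: ρ → (15,27,-35)
river: ρ → (-35,43,7)
river: ρ → (7,41,-41)
river: ρ → (-41,41,7)
river: ρ → (7,43,-35)
river: ρ → (-35,27,15)
river: ρ → (15,33,-29)
river: ρ → (-29,25,19)
ρ-cycle length = 12 (tail of 0 descent steps not counted)

12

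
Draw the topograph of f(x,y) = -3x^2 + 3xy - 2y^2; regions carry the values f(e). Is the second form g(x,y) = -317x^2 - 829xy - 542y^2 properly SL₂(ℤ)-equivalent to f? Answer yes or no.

D₁ = -15, D₂ = -15
f is negative-definite; reduce −f:
−f: translate: b→3 (≡-3 mod 6), so (3,-3,2)→(3,3,2)
−f: flip: (3,3,2)→(2,-3,3)
−f: translate: b→1 (≡-3 mod 4), so (2,-3,3)→(2,1,2)
−f: reduced (well bottom): (2,1,2) with a≤c, −a<b≤a
flip sign back: reduced form of f is (-2,-1,-2)
g is negative-definite; reduce −g:
−g: translate: b→195 (≡829 mod 634), so (317,829,542)→(317,195,30)
−g: flip: (317,195,30)→(30,-195,317)
−g: translate: b→-15 (≡-195 mod 60), so (30,-195,317)→(30,-15,2)
−g: flip: (30,-15,2)→(2,15,30)
−g: translate: b→-1 (≡15 mod 4), so (2,15,30)→(2,-1,2)
−g: flip: (2,-1,2)→(2,1,2)
−g: reduced (well bottom): (2,1,2) with a≤c, −a<b≤a
flip sign back: reduced form of g is (-2,-1,-2)
reduced forms (-2, -1, -2) vs (-2, -1, -2) ⇒ equivalent

yes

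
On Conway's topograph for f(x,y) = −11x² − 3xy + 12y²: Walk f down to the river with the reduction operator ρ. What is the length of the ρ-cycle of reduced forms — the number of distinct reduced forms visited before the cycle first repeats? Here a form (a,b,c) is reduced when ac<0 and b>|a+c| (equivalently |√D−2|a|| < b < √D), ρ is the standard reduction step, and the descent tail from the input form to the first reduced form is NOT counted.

D = 537, ⌊√D⌋ = 23
descent: ρ → (12,3,-11)  [lands on river]
river: ρ → (-11,19,4)
river: ρ → (4,21,-6)
river: ρ → (-6,15,13)
river: ρ → (13,11,-8)
river: ρ → (-8,21,3)
river: ρ → (3,21,-8)
river: ρ → (-8,11,13)
river: ρ → (13,15,-6)
river: ρ → (-6,21,4)
river: ρ → (4,19,-11)
river: ρ → (-11,3,12)
river: ρ → (12,21,-2)
river: ρ → (-2,23,1)
river: ρ → (1,23,-2)
river: ρ → (-2,21,12)
ρ-cycle length = 16 (tail of 1 descent step not counted)

16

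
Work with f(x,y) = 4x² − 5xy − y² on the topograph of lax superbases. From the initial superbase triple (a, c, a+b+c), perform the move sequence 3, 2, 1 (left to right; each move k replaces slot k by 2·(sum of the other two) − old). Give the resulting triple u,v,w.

start (4,-1,-2) = (f(1,0),f(0,1),f(1,1))
replace slot 3: 2·(4+(-1)) − (-2) = 8 → (4,-1,8)
replace slot 2: 2·(4+8) − (-1) = 25 → (4,25,8)
replace slot 1: 2·(25+8) − 4 = 62 → (62,25,8)

62,25,8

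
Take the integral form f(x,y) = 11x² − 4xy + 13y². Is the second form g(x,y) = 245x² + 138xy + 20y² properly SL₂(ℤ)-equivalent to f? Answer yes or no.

D₁ = -556, D₂ = -556
f: reduced (well bottom): (11,-4,13) with a≤c, −a<b≤a
g: flip: (245,138,20)→(20,-138,245)
g: translate: b→-18 (≡-138 mod 40), so (20,-138,245)→(20,-18,11)
g: flip: (20,-18,11)→(11,18,20)
g: translate: b→-4 (≡18 mod 22), so (11,18,20)→(11,-4,13)
g: reduced (well bottom): (11,-4,13) with a≤c, −a<b≤a
reduced forms (11, -4, 13) vs (11, -4, 13) ⇒ equivalent

yes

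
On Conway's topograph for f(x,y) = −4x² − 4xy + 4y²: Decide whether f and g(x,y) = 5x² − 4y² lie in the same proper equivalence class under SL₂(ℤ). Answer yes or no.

D₁ = 80, D₂ = 80
river cycle of f (length 2): (4, 4, -4), (-4, 4, 4)
river cycle of g (length 2): (-4, 8, 1), (1, 8, -4)
cycles differ ⇒ inequivalent

no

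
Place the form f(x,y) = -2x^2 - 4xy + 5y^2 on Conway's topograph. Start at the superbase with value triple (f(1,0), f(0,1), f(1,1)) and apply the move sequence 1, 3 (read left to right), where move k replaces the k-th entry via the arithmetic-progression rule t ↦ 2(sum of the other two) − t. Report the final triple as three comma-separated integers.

start (-2,5,-1) = (f(1,0),f(0,1),f(1,1))
replace slot 1: 2·(5+(-1)) − (-2) = 10 → (10,5,-1)
replace slot 3: 2·(10+5) − (-1) = 31 → (10,5,31)

10,5,31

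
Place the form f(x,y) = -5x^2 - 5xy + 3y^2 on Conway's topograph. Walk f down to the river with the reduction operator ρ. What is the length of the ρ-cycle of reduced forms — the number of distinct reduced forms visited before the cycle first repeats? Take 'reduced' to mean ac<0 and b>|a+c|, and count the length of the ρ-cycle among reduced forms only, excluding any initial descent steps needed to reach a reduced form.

D = 85, ⌊√D⌋ = 9
descent: ρ → (3,5,-5)  [lands on river]
river: ρ → (-5,5,3)
river: ρ → (3,7,-3)
river: ρ → (-3,5,5)
river: ρ → (5,5,-3)
river: ρ → (-3,7,3)
ρ-cycle length = 6 (tail of 1 descent step not counted)

6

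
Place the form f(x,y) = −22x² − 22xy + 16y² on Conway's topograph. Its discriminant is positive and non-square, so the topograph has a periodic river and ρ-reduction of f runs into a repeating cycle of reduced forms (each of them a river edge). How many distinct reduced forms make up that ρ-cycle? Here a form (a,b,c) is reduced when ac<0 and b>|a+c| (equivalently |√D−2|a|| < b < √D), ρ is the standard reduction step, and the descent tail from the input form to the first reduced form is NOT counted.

D = 1892, ⌊√D⌋ = 43
descent: ρ → (16,22,-22)  [lands on river]
river: ρ → (-22,22,16)
river: ρ → (16,42,-2)
river: ρ → (-2,42,16)
ρ-cycle length = 4 (tail of 1 descent step not counted)

4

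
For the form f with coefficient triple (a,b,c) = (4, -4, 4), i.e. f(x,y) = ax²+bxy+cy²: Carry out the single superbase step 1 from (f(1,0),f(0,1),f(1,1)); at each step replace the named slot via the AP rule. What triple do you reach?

start (4,4,4) = (f(1,0),f(0,1),f(1,1))
replace slot 1: 2·(4+4) − 4 = 12 → (12,4,4)

12,4,4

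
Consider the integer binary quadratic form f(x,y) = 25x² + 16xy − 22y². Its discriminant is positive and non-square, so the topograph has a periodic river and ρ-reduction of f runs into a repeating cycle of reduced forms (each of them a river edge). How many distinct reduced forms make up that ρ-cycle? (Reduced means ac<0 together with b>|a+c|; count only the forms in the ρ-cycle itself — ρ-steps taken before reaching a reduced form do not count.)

D = 2456, ⌊√D⌋ = 49
river: ρ → (-22,28,19)
river: ρ → (19,48,-2)
river: ρ → (-2,48,19)
river: ρ → (19,28,-22)
river: ρ → (-22,16,25)
river: ρ → (25,34,-13)
river: ρ → (-13,44,10)
river: ρ → (10,36,-29)
river: ρ → (-29,22,17)
river: ρ → (17,46,-5)
river: ρ → (-5,44,26)
river: ρ → (26,8,-23)
river: ρ → (-23,38,11)
river: ρ → (11,28,-38)
river: ρ → (-38,48,1)
river: ρ → (1,48,-38)
river: ρ → (-38,28,11)
river: ρ → (11,38,-23)
river: ρ → (-23,8,26)
river: ρ → (26,44,-5)
river: ρ → (-5,46,17)
river: ρ → (17,22,-29)
river: ρ → (-29,36,10)
river: ρ → (10,44,-13)
river: ρ → (-13,34,25)
river: ρ → (25,16,-22)
ρ-cycle length = 26 (tail of 0 descent steps not counted)

26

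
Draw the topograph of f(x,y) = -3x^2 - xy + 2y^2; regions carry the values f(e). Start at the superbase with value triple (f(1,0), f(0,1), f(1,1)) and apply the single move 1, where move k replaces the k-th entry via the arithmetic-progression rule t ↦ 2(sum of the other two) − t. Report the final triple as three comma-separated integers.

start (-3,2,-2) = (f(1,0),f(0,1),f(1,1))
replace slot 1: 2·(2+(-2)) − (-3) = 3 → (3,2,-2)

3,2,-2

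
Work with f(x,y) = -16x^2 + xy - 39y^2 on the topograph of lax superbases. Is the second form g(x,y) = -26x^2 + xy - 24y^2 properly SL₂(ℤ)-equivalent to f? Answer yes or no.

D₁ = -2495, D₂ = -2495
f is negative-definite; reduce −f:
−f: reduced (well bottom): (16,-1,39) with a≤c, −a<b≤a
flip sign back: reduced form of f is (-16,1,-39)
g is negative-definite; reduce −g:
−g: flip: (26,-1,24)→(24,1,26)
−g: reduced (well bottom): (24,1,26) with a≤c, −a<b≤a
flip sign back: reduced form of g is (-24,-1,-26)
reduced forms (-16, 1, -39) vs (-24, -1, -26) ⇒ inequivalent

no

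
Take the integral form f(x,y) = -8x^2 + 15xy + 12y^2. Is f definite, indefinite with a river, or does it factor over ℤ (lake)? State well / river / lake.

D = b²−4ac = 15² − 4·(-8)·12 = 609
D > 0 non-square ⇒ indefinite ⇒ periodic river

river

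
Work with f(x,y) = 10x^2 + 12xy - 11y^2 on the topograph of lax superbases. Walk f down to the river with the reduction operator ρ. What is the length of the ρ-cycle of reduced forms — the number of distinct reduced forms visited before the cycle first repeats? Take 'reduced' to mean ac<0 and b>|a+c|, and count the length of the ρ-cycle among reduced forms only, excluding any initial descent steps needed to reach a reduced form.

D = 584, ⌊√D⌋ = 24
river: ρ → (-11,10,11)
river: ρ → (11,12,-10)
river: ρ → (-10,8,13)
river: ρ → (13,18,-5)
river: ρ → (-5,22,5)
river: ρ → (5,18,-13)
river: ρ → (-13,8,10)
river: ρ → (10,12,-11)
ρ-cycle length = 8 (tail of 0 descent steps not counted)

8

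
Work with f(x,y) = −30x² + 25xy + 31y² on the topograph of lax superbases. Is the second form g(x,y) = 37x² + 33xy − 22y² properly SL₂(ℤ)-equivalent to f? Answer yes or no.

D₁ = 4345, D₂ = 4345
river cycle of f (length 8): (31, 37, -24), (-24, 59, 9), (9, 49, -54), (-54, 59, 4), (4, 61, -39), (-39, 17, 26), (26, 35, -30), (-30, 25, 31)
river cycle of g (length 6): (-22, 55, 15), (15, 65, -2), (-2, 63, 47), (47, 31, -18), (-18, 41, 37), (37, 33, -22)
cycles differ ⇒ inequivalent

no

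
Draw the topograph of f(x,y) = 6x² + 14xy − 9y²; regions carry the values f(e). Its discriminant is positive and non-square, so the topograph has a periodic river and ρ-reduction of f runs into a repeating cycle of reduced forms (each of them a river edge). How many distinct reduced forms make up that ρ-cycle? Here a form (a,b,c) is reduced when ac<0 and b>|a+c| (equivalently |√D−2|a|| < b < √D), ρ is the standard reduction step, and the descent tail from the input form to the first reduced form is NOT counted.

D = 412, ⌊√D⌋ = 20
river: ρ → (-9,4,11)
river: ρ → (11,18,-2)
river: ρ → (-2,18,11)
river: ρ → (11,4,-9)
river: ρ → (-9,14,6)
river: ρ → (6,10,-13)
river: ρ → (-13,16,3)
river: ρ → (3,20,-1)
river: ρ → (-1,20,3)
river: ρ → (3,16,-13)
river: ρ → (-13,10,6)
river: ρ → (6,14,-9)
ρ-cycle length = 12 (tail of 0 descent steps not counted)

12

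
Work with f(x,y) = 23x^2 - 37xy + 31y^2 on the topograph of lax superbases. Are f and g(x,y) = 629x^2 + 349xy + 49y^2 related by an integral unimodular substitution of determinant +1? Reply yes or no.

D₁ = -1483, D₂ = -1483
f: translate: b→9 (≡-37 mod 46), so (23,-37,31)→(23,9,17)
f: flip: (23,9,17)→(17,-9,23)
f: reduced (well bottom): (17,-9,23) with a≤c, −a<b≤a
g: flip: (629,349,49)→(49,-349,629)
g: translate: b→43 (≡-349 mod 98), so (49,-349,629)→(49,43,17)
g: flip: (49,43,17)→(17,-43,49)
g: translate: b→-9 (≡-43 mod 34), so (17,-43,49)→(17,-9,23)
g: reduced (well bottom): (17,-9,23) with a≤c, −a<b≤a
reduced forms (17, -9, 23) vs (17, -9, 23) ⇒ equivalent

yes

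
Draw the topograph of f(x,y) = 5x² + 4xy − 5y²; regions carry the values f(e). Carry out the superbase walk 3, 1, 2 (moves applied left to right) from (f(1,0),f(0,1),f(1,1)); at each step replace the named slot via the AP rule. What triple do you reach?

start (5,-5,4) = (f(1,0),f(0,1),f(1,1))
replace slot 3: 2·(5+(-5)) − 4 = -4 → (5,-5,-4)
replace slot 1: 2·((-5)+(-4)) − 5 = -23 → (-23,-5,-4)
replace slot 2: 2·((-23)+(-4)) − (-5) = -49 → (-23,-49,-4)

-23,-49,-4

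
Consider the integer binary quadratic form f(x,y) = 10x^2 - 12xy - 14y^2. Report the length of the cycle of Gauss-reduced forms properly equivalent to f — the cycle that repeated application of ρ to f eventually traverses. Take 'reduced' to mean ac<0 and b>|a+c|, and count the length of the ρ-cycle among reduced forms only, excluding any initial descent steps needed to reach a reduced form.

D = 704, ⌊√D⌋ = 26
descent: ρ → (-14,12,10)  [lands on river]
river: ρ → (10,8,-16)
river: ρ → (-16,24,2)
river: ρ → (2,24,-16)
river: ρ → (-16,8,10)
river: ρ → (10,12,-14)
river: ρ → (-14,16,8)
river: ρ → (8,16,-14)
ρ-cycle length = 8 (tail of 1 descent step not counted)

8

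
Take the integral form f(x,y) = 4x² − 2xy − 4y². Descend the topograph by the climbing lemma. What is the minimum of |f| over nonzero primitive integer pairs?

descent: ρ → (-4,2,4)  [lands on river]
river: ρ → (4,6,-2)
river: ρ → (-2,6,4)
river: ρ → (4,2,-4)
river: ρ → (-4,6,2)
river: ρ → (2,6,-4)
closes: descent 1, river 6
min |a| on river = 2

2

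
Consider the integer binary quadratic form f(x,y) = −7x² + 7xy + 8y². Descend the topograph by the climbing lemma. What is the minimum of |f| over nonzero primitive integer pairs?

river: ρ → (8,9,-6)
river: ρ → (-6,15,2)
river: ρ → (2,13,-13)
river: ρ → (-13,13,2)
river: ρ → (2,15,-6)
river: ρ → (-6,9,8)
river: ρ → (8,7,-7)
river: ρ → (-7,7,8)
closes: descent 0, river 8
min |a| on river = 2

2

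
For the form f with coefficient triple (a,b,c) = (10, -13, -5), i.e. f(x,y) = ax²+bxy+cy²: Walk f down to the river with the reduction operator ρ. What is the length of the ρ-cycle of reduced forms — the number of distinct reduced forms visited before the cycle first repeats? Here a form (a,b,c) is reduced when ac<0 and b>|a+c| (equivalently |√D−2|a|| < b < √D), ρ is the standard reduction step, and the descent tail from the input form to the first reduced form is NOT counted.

D = 369, ⌊√D⌋ = 19
descent: ρ → (-5,13,10)  [lands on river]
river: ρ → (10,7,-8)
river: ρ → (-8,9,9)
river: ρ → (9,9,-8)
river: ρ → (-8,7,10)
river: ρ → (10,13,-5)
river: ρ → (-5,17,4)
river: ρ → (4,15,-9)
river: ρ → (-9,3,10)
river: ρ → (10,17,-2)
river: ρ → (-2,19,1)
river: ρ → (1,19,-2)
river: ρ → (-2,17,10)
river: ρ → (10,3,-9)
river: ρ → (-9,15,4)
river: ρ → (4,17,-5)
ρ-cycle length = 16 (tail of 1 descent step not counted)

16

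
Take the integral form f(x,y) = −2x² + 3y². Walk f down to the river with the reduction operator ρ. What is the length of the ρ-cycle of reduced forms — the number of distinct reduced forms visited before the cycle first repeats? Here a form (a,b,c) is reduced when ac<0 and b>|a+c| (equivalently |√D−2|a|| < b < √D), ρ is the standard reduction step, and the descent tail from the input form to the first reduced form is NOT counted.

D = 24, ⌊√D⌋ = 4
descent: ρ → (3,0,-2)
descent: ρ → (-2,4,1)  [lands on river]
river: ρ → (1,4,-2)
ρ-cycle length = 2 (tail of 2 descent steps not counted)

2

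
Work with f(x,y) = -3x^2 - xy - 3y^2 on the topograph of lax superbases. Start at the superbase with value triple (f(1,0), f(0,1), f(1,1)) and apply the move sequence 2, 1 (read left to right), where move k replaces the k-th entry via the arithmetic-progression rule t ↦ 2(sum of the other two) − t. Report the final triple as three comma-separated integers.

start (-3,-3,-7) = (f(1,0),f(0,1),f(1,1))
replace slot 2: 2·((-3)+(-7)) − (-3) = -17 → (-3,-17,-7)
replace slot 1: 2·((-17)+(-7)) − (-3) = -45 → (-45,-17,-7)

-45,-17,-7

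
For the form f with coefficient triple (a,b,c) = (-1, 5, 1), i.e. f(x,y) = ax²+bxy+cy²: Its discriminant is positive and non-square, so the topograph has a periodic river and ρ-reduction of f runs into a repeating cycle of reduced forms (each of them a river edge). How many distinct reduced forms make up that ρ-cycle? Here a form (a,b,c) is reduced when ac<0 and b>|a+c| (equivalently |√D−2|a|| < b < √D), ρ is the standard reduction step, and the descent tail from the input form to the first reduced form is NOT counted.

D = 29, ⌊√D⌋ = 5
river: ρ → (1,5,-1)
river: ρ → (-1,5,1)
ρ-cycle length = 2 (tail of 0 descent steps not counted)

2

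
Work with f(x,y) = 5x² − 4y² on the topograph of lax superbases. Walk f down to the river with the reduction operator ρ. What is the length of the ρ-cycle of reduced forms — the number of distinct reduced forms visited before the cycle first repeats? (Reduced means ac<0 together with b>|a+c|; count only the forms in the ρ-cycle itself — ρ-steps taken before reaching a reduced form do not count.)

D = 80, ⌊√D⌋ = 8
descent: ρ → (-4,8,1)  [lands on river]
river: ρ → (1,8,-4)
ρ-cycle length = 2 (tail of 1 descent step not counted)

2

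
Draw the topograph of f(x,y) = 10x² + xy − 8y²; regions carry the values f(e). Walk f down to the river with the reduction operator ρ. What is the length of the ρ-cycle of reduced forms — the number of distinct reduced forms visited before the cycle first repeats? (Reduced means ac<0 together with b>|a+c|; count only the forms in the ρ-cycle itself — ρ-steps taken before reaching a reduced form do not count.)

D = 321, ⌊√D⌋ = 17
descent: ρ → (-8,15,3)  [lands on river]
river: ρ → (3,15,-8)
river: ρ → (-8,17,1)
river: ρ → (1,17,-8)
ρ-cycle length = 4 (tail of 1 descent step not counted)

4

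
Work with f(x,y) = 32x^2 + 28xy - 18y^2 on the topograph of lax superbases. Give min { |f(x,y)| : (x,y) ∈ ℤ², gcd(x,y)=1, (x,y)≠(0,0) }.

river: ρ → (-18,44,16)
river: ρ → (16,52,-6)
river: ρ → (-6,44,48)
river: ρ → (48,52,-2)
river: ρ → (-2,52,48)
river: ρ → (48,44,-6)
river: ρ → (-6,52,16)
river: ρ → (16,44,-18)
river: ρ → (-18,28,32)
river: ρ → (32,36,-14)
river: ρ → (-14,48,14)
river: ρ → (14,36,-32)
river: ρ → (-32,28,18)
river: ρ → (18,44,-16)
river: ρ → (-16,52,6)
river: ρ → (6,44,-48)
river: ρ → (-48,52,2)
river: ρ → (2,52,-48)
river: ρ → (-48,44,6)
river: ρ → (6,52,-16)
river: ρ → (-16,44,18)
river: ρ → (18,28,-32)
river: ρ → (-32,36,14)
river: ρ → (14,48,-14)
river: ρ → (-14,36,32)
river: ρ → (32,28,-18)
closes: descent 0, river 26
min |a| on river = 2

2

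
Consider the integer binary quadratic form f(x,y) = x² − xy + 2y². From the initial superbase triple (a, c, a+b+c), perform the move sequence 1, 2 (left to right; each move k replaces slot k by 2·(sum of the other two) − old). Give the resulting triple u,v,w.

start (1,2,2) = (f(1,0),f(0,1),f(1,1))
replace slot 1: 2·(2+2) − 1 = 7 → (7,2,2)
replace slot 2: 2·(7+2) − 2 = 16 → (7,16,2)

7,16,2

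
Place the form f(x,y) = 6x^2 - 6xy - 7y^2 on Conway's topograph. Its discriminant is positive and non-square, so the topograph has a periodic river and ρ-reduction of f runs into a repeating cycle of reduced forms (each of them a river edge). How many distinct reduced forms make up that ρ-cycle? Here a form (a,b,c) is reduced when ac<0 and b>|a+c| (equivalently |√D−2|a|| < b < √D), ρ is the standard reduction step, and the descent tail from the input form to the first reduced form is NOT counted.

D = 204, ⌊√D⌋ = 14
descent: ρ → (-7,6,6)  [lands on river]
river: ρ → (6,6,-7)
river: ρ → (-7,8,5)
river: ρ → (5,12,-3)
river: ρ → (-3,12,5)
river: ρ → (5,8,-7)
ρ-cycle length = 6 (tail of 1 descent step not counted)

6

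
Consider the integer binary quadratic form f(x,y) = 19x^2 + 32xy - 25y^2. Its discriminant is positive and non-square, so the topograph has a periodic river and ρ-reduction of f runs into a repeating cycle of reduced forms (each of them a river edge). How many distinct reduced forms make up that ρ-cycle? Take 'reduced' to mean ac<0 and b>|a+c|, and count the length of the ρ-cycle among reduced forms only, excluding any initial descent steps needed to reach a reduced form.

D = 2924, ⌊√D⌋ = 54
river: ρ → (-25,18,26)
river: ρ → (26,34,-17)
river: ρ → (-17,34,26)
river: ρ → (26,18,-25)
river: ρ → (-25,32,19)
river: ρ → (19,44,-13)
river: ρ → (-13,34,34)
river: ρ → (34,34,-13)
river: ρ → (-13,44,19)
river: ρ → (19,32,-25)
ρ-cycle length = 10 (tail of 0 descent steps not counted)

10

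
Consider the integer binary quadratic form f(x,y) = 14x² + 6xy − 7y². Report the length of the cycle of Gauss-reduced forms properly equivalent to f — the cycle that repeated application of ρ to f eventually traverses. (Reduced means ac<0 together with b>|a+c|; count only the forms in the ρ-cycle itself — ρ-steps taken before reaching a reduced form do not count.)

D = 428, ⌊√D⌋ = 20
descent: ρ → (-7,8,13)  [lands on river]
river: ρ → (13,18,-2)
river: ρ → (-2,18,13)
river: ρ → (13,8,-7)
river: ρ → (-7,20,1)
river: ρ → (1,20,-7)
ρ-cycle length = 6 (tail of 1 descent step not counted)

6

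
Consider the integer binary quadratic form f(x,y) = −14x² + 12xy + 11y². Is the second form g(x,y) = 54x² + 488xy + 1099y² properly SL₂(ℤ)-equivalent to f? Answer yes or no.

D₁ = 760, D₂ = 760
river cycle of f (length 14): (11, 10, -15), (-15, 20, 6), (6, 16, -21), (-21, 26, 1), (1, 26, -21), (-21, 16, 6), (6, 20, -15), (-15, 10, 11), (11, 12, -14), (-14, 16, 9), … (4 more)
river cycle of g (length 14): (9, 16, -14), (-14, 12, 11), (11, 10, -15), (-15, 20, 6), (6, 16, -21), (-21, 26, 1), (1, 26, -21), (-21, 16, 6), (6, 20, -15), (-15, 10, 11), … (4 more)
cycles coincide ⇒ equivalent

yes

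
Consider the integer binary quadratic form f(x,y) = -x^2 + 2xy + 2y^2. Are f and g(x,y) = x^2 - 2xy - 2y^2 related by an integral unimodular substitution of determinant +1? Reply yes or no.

D₁ = 12, D₂ = 12
river cycle of f (length 2): (2, 2, -1), (-1, 2, 2)
river cycle of g (length 2): (-2, 2, 1), (1, 2, -2)
cycles differ ⇒ inequivalent

no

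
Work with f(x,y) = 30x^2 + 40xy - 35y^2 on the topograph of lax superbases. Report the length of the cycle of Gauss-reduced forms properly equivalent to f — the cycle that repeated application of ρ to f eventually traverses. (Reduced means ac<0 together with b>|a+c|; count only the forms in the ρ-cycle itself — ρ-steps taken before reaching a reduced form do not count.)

D = 5800, ⌊√D⌋ = 76
river: ρ → (-35,30,35)
river: ρ → (35,40,-30)
river: ρ → (-30,20,45)
river: ρ → (45,70,-5)
river: ρ → (-5,70,45)
river: ρ → (45,20,-30)
river: ρ → (-30,40,35)
river: ρ → (35,30,-35)
river: ρ → (-35,40,30)
river: ρ → (30,20,-45)
river: ρ → (-45,70,5)
river: ρ → (5,70,-45)
river: ρ → (-45,20,30)
river: ρ → (30,40,-35)
ρ-cycle length = 14 (tail of 0 descent steps not counted)

14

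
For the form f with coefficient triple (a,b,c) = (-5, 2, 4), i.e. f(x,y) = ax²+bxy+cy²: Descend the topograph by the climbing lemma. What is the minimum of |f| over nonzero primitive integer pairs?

river: ρ → (4,6,-3)
river: ρ → (-3,6,4)
river: ρ → (4,2,-5)
river: ρ → (-5,8,1)
river: ρ → (1,8,-5)
river: ρ → (-5,2,4)
closes: descent 0, river 6
min |a| on river = 1

1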